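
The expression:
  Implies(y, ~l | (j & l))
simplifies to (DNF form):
j | ~l | ~y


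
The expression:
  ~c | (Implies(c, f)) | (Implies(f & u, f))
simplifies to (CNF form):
True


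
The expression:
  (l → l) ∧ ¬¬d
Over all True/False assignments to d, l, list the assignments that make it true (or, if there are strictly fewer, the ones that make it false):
is true only for:
  d=True, l=False;
  d=True, l=True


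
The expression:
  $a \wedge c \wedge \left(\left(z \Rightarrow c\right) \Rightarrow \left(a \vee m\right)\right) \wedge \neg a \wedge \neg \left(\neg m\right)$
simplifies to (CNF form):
$\text{False}$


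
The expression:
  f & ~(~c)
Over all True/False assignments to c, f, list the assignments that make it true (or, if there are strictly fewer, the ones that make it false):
is true only for:
  c=True, f=True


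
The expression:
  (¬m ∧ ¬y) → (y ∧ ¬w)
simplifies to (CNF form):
m ∨ y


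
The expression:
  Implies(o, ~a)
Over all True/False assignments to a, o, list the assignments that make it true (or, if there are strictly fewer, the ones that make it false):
is false only for:
  a=True, o=True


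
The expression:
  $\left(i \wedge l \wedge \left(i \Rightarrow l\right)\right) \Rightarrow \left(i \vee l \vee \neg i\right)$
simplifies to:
$\text{True}$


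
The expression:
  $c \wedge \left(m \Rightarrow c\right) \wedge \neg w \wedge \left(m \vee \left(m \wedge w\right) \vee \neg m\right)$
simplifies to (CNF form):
$c \wedge \neg w$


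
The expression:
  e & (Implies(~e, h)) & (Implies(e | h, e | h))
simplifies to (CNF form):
e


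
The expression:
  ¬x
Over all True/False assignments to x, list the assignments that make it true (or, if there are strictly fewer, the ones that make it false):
is true only for:
  x=False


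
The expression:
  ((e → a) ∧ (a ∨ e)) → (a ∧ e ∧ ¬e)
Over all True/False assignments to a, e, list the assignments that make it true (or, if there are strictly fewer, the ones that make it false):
is true only for:
  a=False, e=False;
  a=False, e=True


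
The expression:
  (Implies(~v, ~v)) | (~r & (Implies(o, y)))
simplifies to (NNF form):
True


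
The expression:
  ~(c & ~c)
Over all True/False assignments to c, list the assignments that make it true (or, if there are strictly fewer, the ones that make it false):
is always true.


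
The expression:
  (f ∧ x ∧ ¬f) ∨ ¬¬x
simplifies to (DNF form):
x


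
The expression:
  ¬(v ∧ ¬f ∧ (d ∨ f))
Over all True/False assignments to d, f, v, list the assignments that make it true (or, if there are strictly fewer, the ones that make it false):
is false only for:
  d=True, f=False, v=True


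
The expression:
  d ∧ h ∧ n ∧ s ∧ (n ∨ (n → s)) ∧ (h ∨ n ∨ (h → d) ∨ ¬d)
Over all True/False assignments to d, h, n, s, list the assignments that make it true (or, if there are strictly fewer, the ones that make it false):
is true only for:
  d=True, h=True, n=True, s=True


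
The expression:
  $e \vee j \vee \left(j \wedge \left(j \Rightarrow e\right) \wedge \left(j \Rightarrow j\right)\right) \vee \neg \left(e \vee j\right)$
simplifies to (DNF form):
$\text{True}$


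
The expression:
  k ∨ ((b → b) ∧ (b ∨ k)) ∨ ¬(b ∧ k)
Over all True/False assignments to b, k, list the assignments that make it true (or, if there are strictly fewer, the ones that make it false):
is always true.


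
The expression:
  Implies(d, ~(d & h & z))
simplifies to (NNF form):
~d | ~h | ~z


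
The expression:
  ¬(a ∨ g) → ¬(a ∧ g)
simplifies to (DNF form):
True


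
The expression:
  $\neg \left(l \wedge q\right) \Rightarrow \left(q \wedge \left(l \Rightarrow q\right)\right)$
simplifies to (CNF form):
$q$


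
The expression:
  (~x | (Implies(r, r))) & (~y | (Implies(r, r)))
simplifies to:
True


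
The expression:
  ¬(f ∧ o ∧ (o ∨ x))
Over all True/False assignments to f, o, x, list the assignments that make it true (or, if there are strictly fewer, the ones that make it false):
is false only for:
  f=True, o=True, x=False;
  f=True, o=True, x=True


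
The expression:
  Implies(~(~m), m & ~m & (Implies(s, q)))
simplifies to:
~m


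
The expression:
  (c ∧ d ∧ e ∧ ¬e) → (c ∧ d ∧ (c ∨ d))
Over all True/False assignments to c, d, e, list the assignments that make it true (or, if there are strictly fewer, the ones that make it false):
is always true.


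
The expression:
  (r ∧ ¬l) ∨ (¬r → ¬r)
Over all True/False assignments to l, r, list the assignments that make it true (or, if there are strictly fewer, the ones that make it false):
is always true.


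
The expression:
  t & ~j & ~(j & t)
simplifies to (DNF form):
t & ~j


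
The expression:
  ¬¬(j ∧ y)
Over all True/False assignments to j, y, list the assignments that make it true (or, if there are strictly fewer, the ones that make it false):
is true only for:
  j=True, y=True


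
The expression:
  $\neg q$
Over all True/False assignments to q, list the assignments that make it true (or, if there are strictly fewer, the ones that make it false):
is true only for:
  q=False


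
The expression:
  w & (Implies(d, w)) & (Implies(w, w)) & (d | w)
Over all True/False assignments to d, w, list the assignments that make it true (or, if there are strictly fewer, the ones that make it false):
is true only for:
  d=False, w=True;
  d=True, w=True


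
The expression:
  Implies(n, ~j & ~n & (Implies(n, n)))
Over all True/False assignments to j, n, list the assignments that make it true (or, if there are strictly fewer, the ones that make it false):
is true only for:
  j=False, n=False;
  j=True, n=False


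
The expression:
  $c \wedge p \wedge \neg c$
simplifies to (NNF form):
$\text{False}$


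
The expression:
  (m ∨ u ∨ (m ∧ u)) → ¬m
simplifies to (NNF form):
¬m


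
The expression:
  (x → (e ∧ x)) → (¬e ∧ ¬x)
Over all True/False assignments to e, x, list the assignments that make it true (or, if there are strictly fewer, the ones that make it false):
is true only for:
  e=False, x=False;
  e=False, x=True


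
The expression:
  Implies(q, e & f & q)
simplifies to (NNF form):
~q | (e & f)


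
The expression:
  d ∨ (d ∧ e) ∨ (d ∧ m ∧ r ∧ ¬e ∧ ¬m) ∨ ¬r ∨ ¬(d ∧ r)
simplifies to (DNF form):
True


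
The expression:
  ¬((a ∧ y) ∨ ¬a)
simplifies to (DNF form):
a ∧ ¬y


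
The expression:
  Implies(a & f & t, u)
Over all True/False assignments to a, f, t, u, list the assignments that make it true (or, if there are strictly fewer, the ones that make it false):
is false only for:
  a=True, f=True, t=True, u=False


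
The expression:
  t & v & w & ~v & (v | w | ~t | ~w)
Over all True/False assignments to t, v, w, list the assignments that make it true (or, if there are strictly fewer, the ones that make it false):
is never true.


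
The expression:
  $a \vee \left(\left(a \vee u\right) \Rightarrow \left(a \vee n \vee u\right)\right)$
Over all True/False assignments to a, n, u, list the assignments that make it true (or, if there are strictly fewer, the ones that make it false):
is always true.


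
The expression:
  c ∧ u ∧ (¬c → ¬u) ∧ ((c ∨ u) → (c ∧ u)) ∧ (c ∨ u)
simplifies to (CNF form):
c ∧ u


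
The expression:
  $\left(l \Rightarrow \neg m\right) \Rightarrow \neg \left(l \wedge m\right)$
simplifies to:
$\text{True}$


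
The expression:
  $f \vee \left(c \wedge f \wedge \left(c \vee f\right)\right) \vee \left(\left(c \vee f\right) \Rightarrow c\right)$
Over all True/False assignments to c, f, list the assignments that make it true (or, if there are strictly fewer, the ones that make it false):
is always true.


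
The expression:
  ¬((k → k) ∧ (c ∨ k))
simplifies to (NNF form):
¬c ∧ ¬k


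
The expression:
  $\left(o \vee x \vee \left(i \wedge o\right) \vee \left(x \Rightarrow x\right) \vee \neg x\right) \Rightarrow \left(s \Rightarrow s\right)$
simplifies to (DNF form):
$\text{True}$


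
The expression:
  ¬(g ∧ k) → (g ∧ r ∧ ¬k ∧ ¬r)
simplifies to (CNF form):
g ∧ k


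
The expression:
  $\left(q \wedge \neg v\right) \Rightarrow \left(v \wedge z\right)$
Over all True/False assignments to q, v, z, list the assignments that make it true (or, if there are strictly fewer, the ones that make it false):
is false only for:
  q=True, v=False, z=False;
  q=True, v=False, z=True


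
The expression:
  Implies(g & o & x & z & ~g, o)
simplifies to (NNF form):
True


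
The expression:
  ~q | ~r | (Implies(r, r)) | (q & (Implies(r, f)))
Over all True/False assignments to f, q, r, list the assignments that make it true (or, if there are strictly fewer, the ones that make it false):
is always true.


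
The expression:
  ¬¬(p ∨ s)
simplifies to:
p ∨ s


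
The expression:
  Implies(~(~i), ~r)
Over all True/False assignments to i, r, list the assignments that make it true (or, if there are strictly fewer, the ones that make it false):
is false only for:
  i=True, r=True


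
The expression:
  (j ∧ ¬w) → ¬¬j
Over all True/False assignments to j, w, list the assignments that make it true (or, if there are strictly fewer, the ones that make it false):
is always true.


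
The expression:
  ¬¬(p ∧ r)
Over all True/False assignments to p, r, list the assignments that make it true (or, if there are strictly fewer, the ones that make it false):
is true only for:
  p=True, r=True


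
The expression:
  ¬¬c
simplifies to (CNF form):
c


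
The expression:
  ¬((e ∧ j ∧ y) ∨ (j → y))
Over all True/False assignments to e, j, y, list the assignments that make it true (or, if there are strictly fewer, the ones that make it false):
is true only for:
  e=False, j=True, y=False;
  e=True, j=True, y=False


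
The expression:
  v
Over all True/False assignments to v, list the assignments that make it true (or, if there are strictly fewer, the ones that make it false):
is true only for:
  v=True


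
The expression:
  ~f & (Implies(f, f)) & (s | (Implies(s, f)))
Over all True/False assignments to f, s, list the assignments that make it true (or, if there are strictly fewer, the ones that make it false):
is true only for:
  f=False, s=False;
  f=False, s=True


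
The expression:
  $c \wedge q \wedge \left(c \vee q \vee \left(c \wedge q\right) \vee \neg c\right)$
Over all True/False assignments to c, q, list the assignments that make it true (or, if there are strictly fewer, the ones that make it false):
is true only for:
  c=True, q=True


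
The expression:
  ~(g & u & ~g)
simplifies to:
True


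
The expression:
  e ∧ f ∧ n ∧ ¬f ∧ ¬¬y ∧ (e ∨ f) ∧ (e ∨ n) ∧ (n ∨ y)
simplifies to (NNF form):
False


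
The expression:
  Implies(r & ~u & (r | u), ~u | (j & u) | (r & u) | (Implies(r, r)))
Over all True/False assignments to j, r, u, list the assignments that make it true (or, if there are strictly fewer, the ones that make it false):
is always true.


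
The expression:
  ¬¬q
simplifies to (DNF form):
q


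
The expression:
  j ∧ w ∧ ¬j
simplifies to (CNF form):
False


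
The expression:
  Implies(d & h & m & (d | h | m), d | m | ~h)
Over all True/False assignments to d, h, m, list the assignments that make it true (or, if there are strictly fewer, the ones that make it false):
is always true.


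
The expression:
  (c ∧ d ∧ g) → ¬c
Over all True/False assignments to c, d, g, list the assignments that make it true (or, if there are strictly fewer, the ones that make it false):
is false only for:
  c=True, d=True, g=True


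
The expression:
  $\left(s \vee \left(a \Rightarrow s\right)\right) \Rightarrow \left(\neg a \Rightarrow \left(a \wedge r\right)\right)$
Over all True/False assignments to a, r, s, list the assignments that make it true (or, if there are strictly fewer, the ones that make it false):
is true only for:
  a=True, r=False, s=False;
  a=True, r=False, s=True;
  a=True, r=True, s=False;
  a=True, r=True, s=True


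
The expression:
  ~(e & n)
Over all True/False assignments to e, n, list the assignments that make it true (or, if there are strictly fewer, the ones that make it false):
is false only for:
  e=True, n=True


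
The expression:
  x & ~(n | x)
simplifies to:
False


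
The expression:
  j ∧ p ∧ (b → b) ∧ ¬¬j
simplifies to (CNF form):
j ∧ p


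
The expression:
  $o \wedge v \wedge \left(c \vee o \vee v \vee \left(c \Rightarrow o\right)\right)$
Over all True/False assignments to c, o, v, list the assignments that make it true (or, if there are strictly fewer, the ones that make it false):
is true only for:
  c=False, o=True, v=True;
  c=True, o=True, v=True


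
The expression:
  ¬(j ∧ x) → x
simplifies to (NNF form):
x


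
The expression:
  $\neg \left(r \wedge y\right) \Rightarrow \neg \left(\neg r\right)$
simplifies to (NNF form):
$r$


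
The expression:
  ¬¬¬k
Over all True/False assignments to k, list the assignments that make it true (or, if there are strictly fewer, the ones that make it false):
is true only for:
  k=False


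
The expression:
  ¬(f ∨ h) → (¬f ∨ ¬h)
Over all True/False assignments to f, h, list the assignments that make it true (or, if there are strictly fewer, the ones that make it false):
is always true.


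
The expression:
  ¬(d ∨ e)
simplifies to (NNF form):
¬d ∧ ¬e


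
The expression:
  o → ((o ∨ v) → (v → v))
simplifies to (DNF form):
True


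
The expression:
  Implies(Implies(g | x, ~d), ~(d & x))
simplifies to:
True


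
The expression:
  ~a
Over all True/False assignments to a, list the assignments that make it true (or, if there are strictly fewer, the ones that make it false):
is true only for:
  a=False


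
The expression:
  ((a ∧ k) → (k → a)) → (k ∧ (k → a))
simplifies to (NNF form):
a ∧ k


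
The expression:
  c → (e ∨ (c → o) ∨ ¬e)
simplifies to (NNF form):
True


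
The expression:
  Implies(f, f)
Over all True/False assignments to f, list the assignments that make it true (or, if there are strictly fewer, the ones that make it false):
is always true.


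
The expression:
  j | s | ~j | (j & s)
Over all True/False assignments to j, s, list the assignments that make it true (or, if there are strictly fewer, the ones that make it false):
is always true.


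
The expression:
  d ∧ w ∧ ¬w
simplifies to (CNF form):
False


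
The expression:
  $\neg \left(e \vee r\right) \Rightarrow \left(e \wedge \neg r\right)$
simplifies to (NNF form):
$e \vee r$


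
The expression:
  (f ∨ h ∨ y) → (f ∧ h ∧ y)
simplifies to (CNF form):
(f ∨ ¬y) ∧ (h ∨ ¬f) ∧ (y ∨ ¬h)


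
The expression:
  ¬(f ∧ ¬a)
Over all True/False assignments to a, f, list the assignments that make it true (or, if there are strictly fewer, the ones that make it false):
is false only for:
  a=False, f=True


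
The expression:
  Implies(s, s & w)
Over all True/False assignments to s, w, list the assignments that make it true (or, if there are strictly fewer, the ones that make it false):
is false only for:
  s=True, w=False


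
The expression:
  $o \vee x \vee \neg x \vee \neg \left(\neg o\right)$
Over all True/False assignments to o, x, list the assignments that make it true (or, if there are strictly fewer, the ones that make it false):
is always true.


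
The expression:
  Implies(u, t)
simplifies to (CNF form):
t | ~u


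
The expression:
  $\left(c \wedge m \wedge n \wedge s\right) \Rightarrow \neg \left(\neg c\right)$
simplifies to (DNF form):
$\text{True}$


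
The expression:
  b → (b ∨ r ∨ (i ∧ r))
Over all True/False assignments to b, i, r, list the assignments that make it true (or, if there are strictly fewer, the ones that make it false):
is always true.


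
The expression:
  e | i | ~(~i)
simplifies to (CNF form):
e | i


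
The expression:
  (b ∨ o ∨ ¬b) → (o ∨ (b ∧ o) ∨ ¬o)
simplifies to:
True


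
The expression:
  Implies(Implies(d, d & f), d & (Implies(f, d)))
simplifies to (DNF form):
d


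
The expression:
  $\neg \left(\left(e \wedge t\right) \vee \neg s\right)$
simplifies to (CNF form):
$s \wedge \left(\neg e \vee \neg t\right)$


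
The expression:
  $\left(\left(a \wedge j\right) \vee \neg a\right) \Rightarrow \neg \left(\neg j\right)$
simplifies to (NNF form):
$a \vee j$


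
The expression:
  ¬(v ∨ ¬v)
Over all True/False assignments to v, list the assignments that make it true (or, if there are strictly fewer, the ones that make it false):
is never true.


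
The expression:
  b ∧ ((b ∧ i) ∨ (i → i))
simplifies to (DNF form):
b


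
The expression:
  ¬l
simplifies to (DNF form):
¬l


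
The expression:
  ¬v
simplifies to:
¬v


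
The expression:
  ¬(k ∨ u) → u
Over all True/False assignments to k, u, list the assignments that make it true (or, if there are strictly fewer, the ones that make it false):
is false only for:
  k=False, u=False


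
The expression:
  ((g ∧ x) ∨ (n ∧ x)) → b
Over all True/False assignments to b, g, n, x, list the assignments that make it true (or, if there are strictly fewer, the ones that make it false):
is false only for:
  b=False, g=False, n=True, x=True;
  b=False, g=True, n=False, x=True;
  b=False, g=True, n=True, x=True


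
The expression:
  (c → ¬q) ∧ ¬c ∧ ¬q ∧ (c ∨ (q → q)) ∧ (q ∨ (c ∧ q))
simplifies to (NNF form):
False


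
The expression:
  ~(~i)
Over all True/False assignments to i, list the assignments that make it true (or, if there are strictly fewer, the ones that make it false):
is true only for:
  i=True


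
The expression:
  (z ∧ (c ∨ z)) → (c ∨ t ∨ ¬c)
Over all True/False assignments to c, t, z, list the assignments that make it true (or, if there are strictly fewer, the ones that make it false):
is always true.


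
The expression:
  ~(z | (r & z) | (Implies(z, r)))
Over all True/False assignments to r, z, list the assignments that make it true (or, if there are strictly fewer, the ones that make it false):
is never true.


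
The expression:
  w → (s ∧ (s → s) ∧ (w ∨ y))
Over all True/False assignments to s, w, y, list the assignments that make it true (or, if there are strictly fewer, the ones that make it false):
is false only for:
  s=False, w=True, y=False;
  s=False, w=True, y=True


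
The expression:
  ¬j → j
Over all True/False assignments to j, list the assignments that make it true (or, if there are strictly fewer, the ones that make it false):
is true only for:
  j=True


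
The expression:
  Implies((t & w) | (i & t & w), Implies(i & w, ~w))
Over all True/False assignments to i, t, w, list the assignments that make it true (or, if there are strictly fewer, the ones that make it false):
is false only for:
  i=True, t=True, w=True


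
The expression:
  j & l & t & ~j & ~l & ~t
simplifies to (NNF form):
False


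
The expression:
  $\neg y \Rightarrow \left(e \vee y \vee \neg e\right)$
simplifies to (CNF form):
$\text{True}$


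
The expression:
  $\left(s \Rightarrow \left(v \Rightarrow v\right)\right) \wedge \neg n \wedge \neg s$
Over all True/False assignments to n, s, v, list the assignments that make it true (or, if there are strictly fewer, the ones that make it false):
is true only for:
  n=False, s=False, v=False;
  n=False, s=False, v=True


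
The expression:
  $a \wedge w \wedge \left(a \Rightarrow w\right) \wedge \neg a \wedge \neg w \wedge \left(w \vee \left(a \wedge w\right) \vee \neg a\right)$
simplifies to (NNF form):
$\text{False}$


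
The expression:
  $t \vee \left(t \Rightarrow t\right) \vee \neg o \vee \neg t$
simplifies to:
$\text{True}$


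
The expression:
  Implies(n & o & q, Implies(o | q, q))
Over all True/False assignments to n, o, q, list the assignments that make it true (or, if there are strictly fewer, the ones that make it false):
is always true.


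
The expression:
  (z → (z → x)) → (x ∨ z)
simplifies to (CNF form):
x ∨ z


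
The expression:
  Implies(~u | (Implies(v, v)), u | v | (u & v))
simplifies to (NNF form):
u | v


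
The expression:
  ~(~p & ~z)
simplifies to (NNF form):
p | z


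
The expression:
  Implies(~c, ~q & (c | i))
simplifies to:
c | (i & ~q)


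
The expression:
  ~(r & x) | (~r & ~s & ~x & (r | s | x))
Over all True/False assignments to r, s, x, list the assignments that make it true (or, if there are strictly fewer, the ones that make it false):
is false only for:
  r=True, s=False, x=True;
  r=True, s=True, x=True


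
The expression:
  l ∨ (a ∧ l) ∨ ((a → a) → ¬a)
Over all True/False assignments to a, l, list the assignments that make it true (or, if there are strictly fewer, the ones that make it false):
is false only for:
  a=True, l=False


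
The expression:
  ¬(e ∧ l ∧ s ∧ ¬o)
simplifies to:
o ∨ ¬e ∨ ¬l ∨ ¬s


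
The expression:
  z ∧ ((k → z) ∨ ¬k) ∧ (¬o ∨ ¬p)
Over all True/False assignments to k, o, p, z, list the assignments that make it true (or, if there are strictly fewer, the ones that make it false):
is true only for:
  k=False, o=False, p=False, z=True;
  k=False, o=False, p=True, z=True;
  k=False, o=True, p=False, z=True;
  k=True, o=False, p=False, z=True;
  k=True, o=False, p=True, z=True;
  k=True, o=True, p=False, z=True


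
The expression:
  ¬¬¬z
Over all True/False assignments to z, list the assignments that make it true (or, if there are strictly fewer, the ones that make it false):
is true only for:
  z=False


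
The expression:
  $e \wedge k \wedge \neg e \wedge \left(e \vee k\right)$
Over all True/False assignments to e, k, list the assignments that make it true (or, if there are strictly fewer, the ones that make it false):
is never true.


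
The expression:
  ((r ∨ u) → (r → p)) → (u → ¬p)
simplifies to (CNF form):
¬p ∨ ¬u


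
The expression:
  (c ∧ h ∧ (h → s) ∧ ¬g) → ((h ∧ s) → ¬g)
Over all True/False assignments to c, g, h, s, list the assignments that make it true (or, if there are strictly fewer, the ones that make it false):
is always true.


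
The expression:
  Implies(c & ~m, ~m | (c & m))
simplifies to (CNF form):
True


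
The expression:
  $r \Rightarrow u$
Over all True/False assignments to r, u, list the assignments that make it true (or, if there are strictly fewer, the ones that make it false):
is false only for:
  r=True, u=False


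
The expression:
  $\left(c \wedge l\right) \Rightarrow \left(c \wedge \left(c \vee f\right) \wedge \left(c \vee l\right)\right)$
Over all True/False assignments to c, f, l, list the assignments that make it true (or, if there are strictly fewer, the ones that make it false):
is always true.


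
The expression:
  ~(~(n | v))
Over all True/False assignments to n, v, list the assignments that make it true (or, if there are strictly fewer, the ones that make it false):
is false only for:
  n=False, v=False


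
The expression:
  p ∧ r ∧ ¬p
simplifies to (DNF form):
False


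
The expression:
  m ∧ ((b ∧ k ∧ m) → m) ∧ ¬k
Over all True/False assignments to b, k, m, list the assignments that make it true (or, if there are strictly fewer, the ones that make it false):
is true only for:
  b=False, k=False, m=True;
  b=True, k=False, m=True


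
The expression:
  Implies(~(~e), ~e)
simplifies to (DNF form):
~e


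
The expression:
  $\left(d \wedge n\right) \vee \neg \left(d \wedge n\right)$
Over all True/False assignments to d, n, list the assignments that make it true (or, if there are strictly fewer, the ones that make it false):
is always true.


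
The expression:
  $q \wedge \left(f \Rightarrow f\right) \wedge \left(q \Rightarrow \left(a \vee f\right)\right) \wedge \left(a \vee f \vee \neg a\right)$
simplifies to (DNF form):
$\left(a \wedge q\right) \vee \left(f \wedge q\right)$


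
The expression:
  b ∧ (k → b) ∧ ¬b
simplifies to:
False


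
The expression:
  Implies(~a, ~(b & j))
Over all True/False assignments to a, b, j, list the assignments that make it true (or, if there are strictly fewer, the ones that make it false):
is false only for:
  a=False, b=True, j=True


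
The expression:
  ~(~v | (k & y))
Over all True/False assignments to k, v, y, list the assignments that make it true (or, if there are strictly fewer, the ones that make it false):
is true only for:
  k=False, v=True, y=False;
  k=False, v=True, y=True;
  k=True, v=True, y=False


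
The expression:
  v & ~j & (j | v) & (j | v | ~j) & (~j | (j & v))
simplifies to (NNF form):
v & ~j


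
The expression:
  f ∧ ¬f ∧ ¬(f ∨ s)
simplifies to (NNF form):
False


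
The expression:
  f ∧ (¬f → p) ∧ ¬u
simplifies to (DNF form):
f ∧ ¬u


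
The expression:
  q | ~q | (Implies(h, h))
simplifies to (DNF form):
True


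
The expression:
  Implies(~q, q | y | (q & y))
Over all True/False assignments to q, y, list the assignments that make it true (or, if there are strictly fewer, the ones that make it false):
is false only for:
  q=False, y=False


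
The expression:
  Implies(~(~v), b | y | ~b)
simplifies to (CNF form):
True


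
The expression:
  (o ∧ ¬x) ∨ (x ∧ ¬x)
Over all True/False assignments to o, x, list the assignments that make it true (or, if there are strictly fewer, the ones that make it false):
is true only for:
  o=True, x=False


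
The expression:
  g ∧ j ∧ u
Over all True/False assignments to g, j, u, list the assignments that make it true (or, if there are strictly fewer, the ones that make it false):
is true only for:
  g=True, j=True, u=True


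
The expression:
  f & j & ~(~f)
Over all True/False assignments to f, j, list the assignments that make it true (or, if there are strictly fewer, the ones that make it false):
is true only for:
  f=True, j=True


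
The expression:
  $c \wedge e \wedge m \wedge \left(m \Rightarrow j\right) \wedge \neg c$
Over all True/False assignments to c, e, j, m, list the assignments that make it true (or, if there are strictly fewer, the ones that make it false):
is never true.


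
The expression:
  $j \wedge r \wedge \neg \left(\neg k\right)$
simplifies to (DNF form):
$j \wedge k \wedge r$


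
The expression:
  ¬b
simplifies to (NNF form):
¬b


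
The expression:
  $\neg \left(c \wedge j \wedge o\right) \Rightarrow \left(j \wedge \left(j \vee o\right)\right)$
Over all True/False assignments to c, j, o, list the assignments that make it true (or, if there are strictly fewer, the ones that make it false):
is true only for:
  c=False, j=True, o=False;
  c=False, j=True, o=True;
  c=True, j=True, o=False;
  c=True, j=True, o=True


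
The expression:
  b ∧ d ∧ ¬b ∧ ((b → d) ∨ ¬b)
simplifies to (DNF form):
False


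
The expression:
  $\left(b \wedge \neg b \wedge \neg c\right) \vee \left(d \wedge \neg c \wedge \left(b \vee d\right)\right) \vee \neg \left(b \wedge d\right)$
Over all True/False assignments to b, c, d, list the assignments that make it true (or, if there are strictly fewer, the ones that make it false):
is false only for:
  b=True, c=True, d=True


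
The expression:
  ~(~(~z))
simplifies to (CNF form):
~z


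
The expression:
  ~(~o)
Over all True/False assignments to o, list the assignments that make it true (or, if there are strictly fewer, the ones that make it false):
is true only for:
  o=True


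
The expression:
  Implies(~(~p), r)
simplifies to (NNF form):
r | ~p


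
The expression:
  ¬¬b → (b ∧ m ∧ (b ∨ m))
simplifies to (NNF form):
m ∨ ¬b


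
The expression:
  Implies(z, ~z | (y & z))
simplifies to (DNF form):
y | ~z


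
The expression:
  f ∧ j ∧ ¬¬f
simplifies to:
f ∧ j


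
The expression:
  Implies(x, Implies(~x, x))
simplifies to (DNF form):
True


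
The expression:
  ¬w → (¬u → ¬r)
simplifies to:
u ∨ w ∨ ¬r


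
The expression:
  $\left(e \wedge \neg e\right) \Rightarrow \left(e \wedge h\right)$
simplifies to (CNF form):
$\text{True}$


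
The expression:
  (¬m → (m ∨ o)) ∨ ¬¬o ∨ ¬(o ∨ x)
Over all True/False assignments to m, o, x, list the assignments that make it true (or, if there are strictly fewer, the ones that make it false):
is false only for:
  m=False, o=False, x=True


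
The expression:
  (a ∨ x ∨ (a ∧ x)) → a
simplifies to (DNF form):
a ∨ ¬x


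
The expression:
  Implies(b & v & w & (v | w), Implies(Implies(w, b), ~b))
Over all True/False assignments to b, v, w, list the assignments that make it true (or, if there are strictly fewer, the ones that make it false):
is false only for:
  b=True, v=True, w=True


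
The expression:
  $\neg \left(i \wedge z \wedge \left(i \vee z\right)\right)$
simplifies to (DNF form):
$\neg i \vee \neg z$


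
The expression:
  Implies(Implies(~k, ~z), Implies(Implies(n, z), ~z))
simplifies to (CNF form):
~k | ~z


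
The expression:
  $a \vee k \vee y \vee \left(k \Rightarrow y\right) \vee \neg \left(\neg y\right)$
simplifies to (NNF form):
$\text{True}$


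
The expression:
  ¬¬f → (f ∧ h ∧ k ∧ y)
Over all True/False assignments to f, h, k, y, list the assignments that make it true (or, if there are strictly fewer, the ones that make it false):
is false only for:
  f=True, h=False, k=False, y=False;
  f=True, h=False, k=False, y=True;
  f=True, h=False, k=True, y=False;
  f=True, h=False, k=True, y=True;
  f=True, h=True, k=False, y=False;
  f=True, h=True, k=False, y=True;
  f=True, h=True, k=True, y=False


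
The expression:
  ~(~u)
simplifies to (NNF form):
u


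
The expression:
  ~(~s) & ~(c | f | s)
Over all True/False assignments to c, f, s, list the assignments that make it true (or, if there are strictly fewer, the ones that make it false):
is never true.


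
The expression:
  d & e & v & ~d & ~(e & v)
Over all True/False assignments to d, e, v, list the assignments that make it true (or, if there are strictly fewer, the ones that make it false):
is never true.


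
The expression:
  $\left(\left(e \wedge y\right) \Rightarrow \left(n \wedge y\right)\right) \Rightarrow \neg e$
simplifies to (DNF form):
$\left(y \wedge \neg n\right) \vee \neg e$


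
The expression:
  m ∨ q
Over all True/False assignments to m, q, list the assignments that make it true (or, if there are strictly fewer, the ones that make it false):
is false only for:
  m=False, q=False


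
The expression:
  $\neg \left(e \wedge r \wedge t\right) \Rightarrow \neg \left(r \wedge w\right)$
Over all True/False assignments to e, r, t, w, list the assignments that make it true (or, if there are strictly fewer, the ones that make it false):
is false only for:
  e=False, r=True, t=False, w=True;
  e=False, r=True, t=True, w=True;
  e=True, r=True, t=False, w=True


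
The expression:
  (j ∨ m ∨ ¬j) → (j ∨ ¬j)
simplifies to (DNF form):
True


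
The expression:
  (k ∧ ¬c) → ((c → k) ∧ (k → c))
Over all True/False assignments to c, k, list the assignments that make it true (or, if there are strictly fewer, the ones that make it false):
is false only for:
  c=False, k=True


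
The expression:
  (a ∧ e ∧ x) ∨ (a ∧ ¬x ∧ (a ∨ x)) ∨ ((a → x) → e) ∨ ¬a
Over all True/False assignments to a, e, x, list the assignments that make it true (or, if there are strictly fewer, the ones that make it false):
is false only for:
  a=True, e=False, x=True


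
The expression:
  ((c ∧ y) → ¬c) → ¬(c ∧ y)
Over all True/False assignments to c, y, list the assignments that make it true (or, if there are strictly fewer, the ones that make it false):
is always true.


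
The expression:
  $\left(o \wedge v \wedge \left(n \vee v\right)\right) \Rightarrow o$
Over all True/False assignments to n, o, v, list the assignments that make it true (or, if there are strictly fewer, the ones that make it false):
is always true.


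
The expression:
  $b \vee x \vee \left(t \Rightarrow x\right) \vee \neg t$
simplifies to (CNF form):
$b \vee x \vee \neg t$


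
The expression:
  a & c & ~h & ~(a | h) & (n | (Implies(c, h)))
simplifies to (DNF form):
False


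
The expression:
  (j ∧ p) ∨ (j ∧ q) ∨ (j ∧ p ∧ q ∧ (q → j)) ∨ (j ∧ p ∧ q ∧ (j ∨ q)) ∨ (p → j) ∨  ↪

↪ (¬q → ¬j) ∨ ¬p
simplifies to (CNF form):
True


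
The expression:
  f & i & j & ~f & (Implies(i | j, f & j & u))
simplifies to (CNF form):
False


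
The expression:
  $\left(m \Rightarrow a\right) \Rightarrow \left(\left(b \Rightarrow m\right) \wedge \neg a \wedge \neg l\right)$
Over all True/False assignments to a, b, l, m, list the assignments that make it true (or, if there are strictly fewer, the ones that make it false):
is true only for:
  a=False, b=False, l=False, m=False;
  a=False, b=False, l=False, m=True;
  a=False, b=False, l=True, m=True;
  a=False, b=True, l=False, m=True;
  a=False, b=True, l=True, m=True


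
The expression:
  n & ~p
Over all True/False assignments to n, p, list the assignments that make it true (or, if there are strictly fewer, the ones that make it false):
is true only for:
  n=True, p=False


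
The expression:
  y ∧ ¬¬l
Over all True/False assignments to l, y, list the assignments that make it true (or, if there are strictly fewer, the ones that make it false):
is true only for:
  l=True, y=True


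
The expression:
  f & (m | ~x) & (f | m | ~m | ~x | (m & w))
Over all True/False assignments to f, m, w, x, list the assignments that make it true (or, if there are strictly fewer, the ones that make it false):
is true only for:
  f=True, m=False, w=False, x=False;
  f=True, m=False, w=True, x=False;
  f=True, m=True, w=False, x=False;
  f=True, m=True, w=False, x=True;
  f=True, m=True, w=True, x=False;
  f=True, m=True, w=True, x=True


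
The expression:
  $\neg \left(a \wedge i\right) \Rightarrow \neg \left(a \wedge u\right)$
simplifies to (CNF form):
$i \vee \neg a \vee \neg u$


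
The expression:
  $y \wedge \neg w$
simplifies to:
$y \wedge \neg w$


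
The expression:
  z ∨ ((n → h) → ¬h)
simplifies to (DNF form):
z ∨ ¬h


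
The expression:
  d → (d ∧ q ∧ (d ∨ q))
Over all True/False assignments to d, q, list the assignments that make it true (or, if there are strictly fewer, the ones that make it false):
is false only for:
  d=True, q=False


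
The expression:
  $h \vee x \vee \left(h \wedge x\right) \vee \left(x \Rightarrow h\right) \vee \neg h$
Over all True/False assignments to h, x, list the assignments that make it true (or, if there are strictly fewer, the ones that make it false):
is always true.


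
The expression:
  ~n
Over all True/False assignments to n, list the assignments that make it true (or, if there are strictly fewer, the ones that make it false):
is true only for:
  n=False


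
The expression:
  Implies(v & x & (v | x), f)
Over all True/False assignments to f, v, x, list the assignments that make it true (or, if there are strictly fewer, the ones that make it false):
is false only for:
  f=False, v=True, x=True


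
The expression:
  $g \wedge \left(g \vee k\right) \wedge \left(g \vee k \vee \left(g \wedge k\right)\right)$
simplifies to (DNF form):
$g$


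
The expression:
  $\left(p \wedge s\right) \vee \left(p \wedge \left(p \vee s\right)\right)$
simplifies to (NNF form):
$p$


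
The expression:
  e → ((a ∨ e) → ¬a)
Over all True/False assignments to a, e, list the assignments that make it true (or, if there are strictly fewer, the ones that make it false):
is false only for:
  a=True, e=True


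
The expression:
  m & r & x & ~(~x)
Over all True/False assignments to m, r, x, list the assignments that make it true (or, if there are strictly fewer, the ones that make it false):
is true only for:
  m=True, r=True, x=True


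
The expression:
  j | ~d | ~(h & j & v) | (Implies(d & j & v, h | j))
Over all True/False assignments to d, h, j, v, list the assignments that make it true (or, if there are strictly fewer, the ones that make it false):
is always true.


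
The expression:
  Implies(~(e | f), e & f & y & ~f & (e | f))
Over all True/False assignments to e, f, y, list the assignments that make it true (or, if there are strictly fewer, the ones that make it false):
is false only for:
  e=False, f=False, y=False;
  e=False, f=False, y=True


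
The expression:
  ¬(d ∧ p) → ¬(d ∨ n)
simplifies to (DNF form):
(d ∧ p) ∨ (¬d ∧ ¬n)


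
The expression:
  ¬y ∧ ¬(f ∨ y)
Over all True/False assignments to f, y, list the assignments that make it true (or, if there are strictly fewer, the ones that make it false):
is true only for:
  f=False, y=False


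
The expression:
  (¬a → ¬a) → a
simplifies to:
a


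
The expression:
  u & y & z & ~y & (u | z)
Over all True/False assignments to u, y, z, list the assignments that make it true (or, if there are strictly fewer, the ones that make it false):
is never true.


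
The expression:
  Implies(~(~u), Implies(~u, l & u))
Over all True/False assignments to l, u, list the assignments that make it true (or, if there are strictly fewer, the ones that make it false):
is always true.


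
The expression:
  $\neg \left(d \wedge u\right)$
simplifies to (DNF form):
$\neg d \vee \neg u$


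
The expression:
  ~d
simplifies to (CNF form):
~d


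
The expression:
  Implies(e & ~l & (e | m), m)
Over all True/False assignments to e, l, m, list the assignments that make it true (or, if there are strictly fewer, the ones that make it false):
is false only for:
  e=True, l=False, m=False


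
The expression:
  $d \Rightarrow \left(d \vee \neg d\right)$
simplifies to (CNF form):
$\text{True}$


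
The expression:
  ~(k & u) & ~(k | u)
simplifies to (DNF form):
~k & ~u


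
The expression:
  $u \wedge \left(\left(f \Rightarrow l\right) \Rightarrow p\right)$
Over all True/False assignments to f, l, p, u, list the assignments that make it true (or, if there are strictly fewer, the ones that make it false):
is true only for:
  f=False, l=False, p=True, u=True;
  f=False, l=True, p=True, u=True;
  f=True, l=False, p=False, u=True;
  f=True, l=False, p=True, u=True;
  f=True, l=True, p=True, u=True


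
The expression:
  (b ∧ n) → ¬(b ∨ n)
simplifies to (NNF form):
¬b ∨ ¬n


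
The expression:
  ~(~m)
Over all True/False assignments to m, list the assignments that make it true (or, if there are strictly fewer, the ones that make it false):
is true only for:
  m=True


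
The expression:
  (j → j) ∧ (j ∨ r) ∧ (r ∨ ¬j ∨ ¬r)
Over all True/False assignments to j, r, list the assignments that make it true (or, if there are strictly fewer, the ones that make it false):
is false only for:
  j=False, r=False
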